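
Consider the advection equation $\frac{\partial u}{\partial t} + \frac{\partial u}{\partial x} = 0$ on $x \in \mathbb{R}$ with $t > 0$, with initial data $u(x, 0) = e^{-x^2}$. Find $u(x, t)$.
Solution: By method of characteristics (waves move right with speed 1):
Along characteristics $x - t =$ const, $u$ is constant, so $u(x,t) = f(x - t)$ with $f = u( \cdot , 0)$.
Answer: $u(x, t) = e^{-(-t + x)^2}$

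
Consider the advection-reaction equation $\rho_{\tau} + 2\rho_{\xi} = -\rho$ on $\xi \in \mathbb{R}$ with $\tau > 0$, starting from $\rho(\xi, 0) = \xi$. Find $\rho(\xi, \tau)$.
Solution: Substitute $\rho = e^{-\tau}u$, i.e. $u = e^{\tau}\rho$.
By the product rule, $\rho_{\tau} = e^{-\tau}(u_{\tau} - u)$, $\rho_{\xi} = e^{-\tau}u_{\xi}$.
Substituting into the PDE and dividing by $e^{-\tau}$: $u_{\tau} - u + 2u_{\xi} = -u$.
The lower-order terms cancel, leaving the standard advection equation $u_{\tau} + 2u_{\xi} = 0$.
Initial data for $u$: $u(\xi,0) = \rho(\xi,0) = \xi$.
Solve for $u$:
  By method of characteristics (waves move right with speed 2):
  Along characteristics $\xi - 2\tau =$ const, $u$ is constant, so $u(\xi,\tau) = f(\xi - 2\tau)$ with $f = u( \cdot , 0)$.
Hence $u(\xi,\tau) = \xi - 2 \tau$.
Transform back: $\rho(\xi,\tau) = e^{-\tau}u(\xi,\tau)$.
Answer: $\rho(\xi, \tau) = -2 \tau e^{-\tau} + \xi e^{-\tau}$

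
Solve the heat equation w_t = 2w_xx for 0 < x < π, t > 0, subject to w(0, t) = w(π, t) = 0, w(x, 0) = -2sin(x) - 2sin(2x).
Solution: Separating variables: w = Σ c_n exp(-2n²t) sin(nx). From w(x,0) = -2sin(x) - 2sin(2x): c_1=-2, c_2=-2.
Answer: w(x, t) = -2exp(-2t)sin(x) - 2exp(-8t)sin(2x)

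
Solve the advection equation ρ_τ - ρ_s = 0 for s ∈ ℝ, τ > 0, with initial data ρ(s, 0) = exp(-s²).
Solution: By method of characteristics (waves move left with speed 1):
Along characteristics s + τ = const, ρ is constant, so ρ(s,τ) = f(s + τ) with f = ρ(·, 0).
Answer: ρ(s, τ) = exp(-(s + τ)²)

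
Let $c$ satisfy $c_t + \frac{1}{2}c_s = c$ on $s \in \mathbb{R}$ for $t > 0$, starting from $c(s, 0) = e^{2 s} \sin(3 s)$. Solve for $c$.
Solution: Substitute $c = e^{2s}u$, i.e. $u = e^{-2s}c$.
By the product rule, $c_s = e^{2s}(u_s + 2u)$, $c_t = e^{2s}u_t$.
Substituting into the PDE and dividing by $e^{2s}$: $u_t + \frac{1}{2}(u_s + 2u) = u$.
The lower-order terms cancel, leaving the standard advection equation $u_t + \frac{1}{2}u_s = 0$.
Initial data for $u$: $u(s,0) = e^{-2s}c(s,0) = \sin(3 s)$.
Solve for $u$:
  By method of characteristics (waves move right with speed 1/2):
  Along characteristics $s - \frac{1}{2}t =$ const, $u$ is constant, so $u(s,t) = f(s - \frac{1}{2}t)$ with $f = u( \cdot , 0)$.
Hence $u(s,t) = \sin(3 s - 3 t/2)$.
Transform back: $c(s,t) = e^{2s}u(s,t)$.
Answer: $c(s, t) = e^{2 s} \sin(3 s - 3 t/2)$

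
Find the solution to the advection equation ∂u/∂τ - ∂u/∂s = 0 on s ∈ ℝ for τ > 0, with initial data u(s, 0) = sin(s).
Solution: By characteristics (ds/dτ = -1), u(s,τ) = f(s + τ) with f = u(·, 0).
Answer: u(s, τ) = sin(s + τ)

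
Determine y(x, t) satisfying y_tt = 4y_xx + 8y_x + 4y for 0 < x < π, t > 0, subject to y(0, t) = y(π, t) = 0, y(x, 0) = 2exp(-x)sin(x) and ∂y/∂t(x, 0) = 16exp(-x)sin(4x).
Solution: Substitute y = exp(-x)u.
Then y_x = exp(-x)(u_x - u), y_xx = exp(-x)(u_xx - 2u_x + u), y_tt = exp(-x)u_tt; substituting and dividing by exp(-x), the lower-order terms cancel: u_tt = 4u_xx (standard wave equation).
Data for u: u(x,0) = exp(x)y(x,0) = 2sin(x); u_t(x,0) = exp(x)y_t(x,0) = 16sin(4x). The boundary conditions carry over: u(0,t) = u(π,t) = 0.
Separating variables: u = Σ [A_n cos(ω_n t) + B_n sin(ω_n t)] sin(nx), ω_n = 2n. From ICs (B_n = velocity coefficient / ω_n): A_1=2, B_4=2.
So u(x,t) = 2sin(8t)sin(4x) + 2sin(x)cos(2t), and y(x,t) = exp(-x)u(x,t).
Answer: y(x, t) = 2exp(-x)sin(8t)sin(4x) + 2exp(-x)sin(x)cos(2t)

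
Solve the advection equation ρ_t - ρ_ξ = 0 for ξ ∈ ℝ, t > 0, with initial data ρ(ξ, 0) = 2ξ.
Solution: By method of characteristics (waves move left with speed 1):
Along characteristics ξ + t = const, ρ is constant, so ρ(ξ,t) = f(ξ + t) with f = ρ(·, 0).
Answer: ρ(ξ, t) = 2t + 2ξ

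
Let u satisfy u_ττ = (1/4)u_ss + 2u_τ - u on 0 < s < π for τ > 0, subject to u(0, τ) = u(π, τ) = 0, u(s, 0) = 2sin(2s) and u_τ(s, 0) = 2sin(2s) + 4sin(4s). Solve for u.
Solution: Substitute u = exp(τ)w, i.e. w = exp(-τ)u.
By the product rule, u_τ = exp(τ)(w_τ + w), u_ττ = exp(τ)(w_ττ + 2w_τ + w), u_ss = exp(τ)w_ss.
Substituting into the PDE and dividing by exp(τ): w_ττ + 2w_τ + w = (1/4)w_ss + 2(w_τ + w) - w.
The lower-order terms cancel, leaving the standard wave equation w_ττ = (1/4)w_ss.
Initial data for w: w(s,0) = u(s,0) = 2sin(2s); w_τ(s,0) = u_τ(s,0) - u(s,0) = 4sin(4s). The boundary conditions carry over: w(0,τ) = w(π,τ) = 0.
Solve for w:
  Using separation of variables w = X(s)T(τ):
  Eigenfunctions: sin(ns), n = 1, 2, 3, ...
  General solution: w(s, τ) = Σ [A_n cos(n τ/2) + B_n sin(n τ/2)] sin(ns)
  From w(s,0) = 2sin(2s): A_2=2. From w_τ(s,0) = 4sin(4s), using w_τ(s,0) = Σ ω_n B_n sin(ns) with ω_n = n/2: B_4 = 4/2 = 2.
Hence w(s,τ) = 2sin(2s)cos(τ) + 2sin(4s)sin(2τ).
Transform back: u(s,τ) = exp(τ)w(s,τ).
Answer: u(s, τ) = 2exp(τ)sin(2s)cos(τ) + 2exp(τ)sin(4s)sin(2τ)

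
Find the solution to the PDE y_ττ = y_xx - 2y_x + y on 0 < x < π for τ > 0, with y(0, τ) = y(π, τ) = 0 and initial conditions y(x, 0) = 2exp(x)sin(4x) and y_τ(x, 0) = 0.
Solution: Substitute y = exp(x)u.
Then y_x = exp(x)(u_x + u), y_xx = exp(x)(u_xx + 2u_x + u), y_ττ = exp(x)u_ττ; substituting and dividing by exp(x), the lower-order terms cancel: u_ττ = u_xx (standard wave equation).
Data for u: u(x,0) = exp(-x)y(x,0) = 2sin(4x); u_τ(x,0) = exp(-x)y_τ(x,0) = 0. The boundary conditions carry over: u(0,τ) = u(π,τ) = 0.
Separating variables: u = Σ [A_n cos(ω_n τ) + B_n sin(ω_n τ)] sin(nx), ω_n = n. From ICs: A_4=2.
So u(x,τ) = 2sin(4x)cos(4τ), and y(x,τ) = exp(x)u(x,τ).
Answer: y(x, τ) = 2exp(x)sin(4x)cos(4τ)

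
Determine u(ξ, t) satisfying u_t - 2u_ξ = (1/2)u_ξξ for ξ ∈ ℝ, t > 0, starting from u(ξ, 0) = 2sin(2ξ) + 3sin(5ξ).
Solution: Moving frame: η = ξ + 2t, σ = t, u = w(η,σ), so u_t = w_σ + 2w_η and u_ξξ = w_ηη.
Hence u_t - 2u_ξ = w_σ and the PDE becomes the heat equation w_σ = (1/2)w_ηη on η ∈ ℝ.
Initial data: w(η,0) = u(η,0) = 2sin(2η) + 3sin(5η). Each mode sin(nη) decays as exp(-n²σ/2) on ℝ, so w(η,σ) = Σ c_n exp(-n²σ/2) sin(nη) with c_2=2, c_5=3: w(η,σ) = 2exp(-2σ)sin(2η) + 3exp(-25σ/2)sin(5η).
Substituting back: u(ξ,t) = w(ξ + 2t, t).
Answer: u(ξ, t) = 2exp(-2t)sin(4t + 2ξ) + 3exp(-25t/2)sin(10t + 5ξ)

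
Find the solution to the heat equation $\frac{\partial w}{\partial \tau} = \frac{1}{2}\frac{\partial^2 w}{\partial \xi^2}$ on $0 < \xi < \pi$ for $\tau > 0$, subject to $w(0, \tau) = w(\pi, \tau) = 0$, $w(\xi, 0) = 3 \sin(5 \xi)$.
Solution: Separating variables: $w = \sum c_n e^{-n^2\tau/2} \sin(n\xi)$. From $w(\xi,0) = 3 \sin(5 \xi)$: $c_5=3$.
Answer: $w(\xi, \tau) = 3 e^{-25 \tau/2} \sin(5 \xi)$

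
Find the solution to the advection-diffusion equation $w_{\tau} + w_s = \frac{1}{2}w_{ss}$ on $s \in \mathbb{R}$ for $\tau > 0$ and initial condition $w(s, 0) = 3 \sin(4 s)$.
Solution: Change to a moving frame: let $\eta = s - \tau$, $\sigma = \tau$ and write $w(s,\tau) = u(\eta,\sigma)$.
By the chain rule $w_{\tau} = u_{\sigma} - u_{\eta}$, $w_s = u_{\eta}$, $w_{ss} = u_{\eta\eta}$.
Then $w_{\tau} + w_s = u_{\sigma}$: the advection term cancels and the PDE becomes the heat equation $u_{\sigma} = \frac{1}{2}u_{\eta\eta}$ on $\eta \in \mathbb{R}$.
Initial data: $u(\eta,0) = w(\eta,0) = 3 \sin(4 \eta)$.
On $\eta \in \mathbb{R}$ each mode satisfies $(\sin(n\eta))'' = -n^2 \sin(n\eta)$, so $e^{-n^2\sigma/2} \sin(n\eta)$ solves the heat equation; by superposition $u(\eta,\sigma) = \sum c_n e^{-n^2\sigma/2} \sin(n\eta)$.
Reading off the coefficients: $c_4=3$, so $u(\eta,\sigma) = 3 e^{-8 \sigma} \sin(4 \eta)$.
Substituting back $\eta = s - \tau$, $\sigma = \tau$: $w(s,\tau) = u(s - \tau, \tau)$.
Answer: $w(s, \tau) = -3 e^{-8 \tau} \sin(4 \tau - 4 s)$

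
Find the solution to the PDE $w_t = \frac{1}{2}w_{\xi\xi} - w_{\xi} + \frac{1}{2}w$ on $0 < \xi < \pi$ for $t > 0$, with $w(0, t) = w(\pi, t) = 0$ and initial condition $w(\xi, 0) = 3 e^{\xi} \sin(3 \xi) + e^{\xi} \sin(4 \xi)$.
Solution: Substitute $w = e^{\xi}u$.
Then $w_{\xi} = e^{\xi}(u_{\xi} + u)$, $w_{\xi\xi} = e^{\xi}(u_{\xi\xi} + 2u_{\xi} + u)$, $w_t = e^{\xi}u_t$; substituting and dividing by $e^{\xi}$, the lower-order terms cancel: $u_t = \frac{1}{2}u_{\xi\xi}$ (standard heat equation).
Data for $u$: $u(\xi,0) = e^{-\xi}w(\xi,0) = 3 \sin(3 \xi) + \sin(4 \xi)$. The boundary conditions carry over: $u(0,t) = u(\pi,t) = 0$.
Separating variables: $u = \sum c_n e^{-n^2t/2} \sin(n\xi)$. From $u(\xi,0) = 3 \sin(3 \xi) + \sin(4 \xi)$: $c_3=3, c_4=1$.
So $u(\xi,t) = e^{-8 t} \sin(4 \xi) + 3 e^{-9 t/2} \sin(3 \xi)$, and $w(\xi,t) = e^{\xi}u(\xi,t)$.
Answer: $w(\xi, t) = e^{\xi} e^{-8 t} \sin(4 \xi) + 3 e^{\xi} e^{-9 t/2} \sin(3 \xi)$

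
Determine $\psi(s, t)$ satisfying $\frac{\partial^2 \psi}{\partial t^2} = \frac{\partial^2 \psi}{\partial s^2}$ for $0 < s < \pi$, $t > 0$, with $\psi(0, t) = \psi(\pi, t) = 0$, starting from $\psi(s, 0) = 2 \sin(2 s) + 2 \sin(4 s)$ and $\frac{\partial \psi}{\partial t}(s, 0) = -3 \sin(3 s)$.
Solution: Separating variables: $\psi = \sum [A_n \cos(\omega_n t) + B_n \sin(\omega_n t)] \sin(ns)$, $\omega_n = n$. From ICs ($B_n$ = velocity coefficient / $\omega_n$): $A_2=2, A_4=2, B_3=-1$.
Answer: $\psi(s, t) = 2 \sin(2 s) \cos(2 t) -  \sin(3 s) \sin(3 t) + 2 \sin(4 s) \cos(4 t)$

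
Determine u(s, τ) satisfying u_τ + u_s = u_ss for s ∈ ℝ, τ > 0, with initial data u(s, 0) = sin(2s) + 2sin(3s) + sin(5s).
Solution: Change to a moving frame: let η = s - τ, σ = τ and write u(s,τ) = w(η,σ).
By the chain rule u_τ = w_σ - w_η, u_s = w_η, u_ss = w_ηη.
Then u_τ + u_s = w_σ: the advection term cancels and the PDE becomes the heat equation w_σ = w_ηη on η ∈ ℝ.
Initial data: w(η,0) = u(η,0) = sin(2η) + 2sin(3η) + sin(5η).
On η ∈ ℝ each mode satisfies (sin(nη))″ = -n² sin(nη), so exp(-n²σ) sin(nη) solves the heat equation; by superposition w(η,σ) = Σ c_n exp(-n²σ) sin(nη).
Reading off the coefficients: c_2=1, c_3=2, c_5=1, so w(η,σ) = exp(-4σ)sin(2η) + 2exp(-9σ)sin(3η) + exp(-25σ)sin(5η).
Substituting back η = s - τ, σ = τ: u(s,τ) = w(s - τ, τ).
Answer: u(s, τ) = exp(-4τ)sin(2s - 2τ) + 2exp(-9τ)sin(3s - 3τ) + exp(-25τ)sin(5s - 5τ)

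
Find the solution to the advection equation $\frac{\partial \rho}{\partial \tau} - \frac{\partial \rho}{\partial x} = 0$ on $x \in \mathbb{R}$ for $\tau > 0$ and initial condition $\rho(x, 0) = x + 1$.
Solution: By method of characteristics (waves move left with speed 1):
Along characteristics $x + \tau =$ const, $\rho$ is constant, so $\rho(x,\tau) = f(x + \tau)$ with $f = \rho( \cdot , 0)$.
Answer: $\rho(x, \tau) = \tau + x + 1$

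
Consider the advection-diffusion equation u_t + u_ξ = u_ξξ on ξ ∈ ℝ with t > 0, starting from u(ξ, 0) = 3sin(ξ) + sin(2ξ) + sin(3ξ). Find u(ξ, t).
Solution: Moving frame: η = ξ - t, σ = t, u = w(η,σ), so u_t = w_σ - w_η and u_ξξ = w_ηη.
Hence u_t + u_ξ = w_σ and the PDE becomes the heat equation w_σ = w_ηη on η ∈ ℝ.
Initial data: w(η,0) = u(η,0) = 3sin(η) + sin(2η) + sin(3η). Each mode sin(nη) decays as exp(-n²σ) on ℝ, so w(η,σ) = Σ c_n exp(-n²σ) sin(nη) with c_1=3, c_2=1, c_3=1: w(η,σ) = 3exp(-σ)sin(η) + exp(-4σ)sin(2η) + exp(-9σ)sin(3η).
Substituting back: u(ξ,t) = w(ξ - t, t).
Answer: u(ξ, t) = -3exp(-t)sin(t - ξ) - exp(-4t)sin(2t - 2ξ) - exp(-9t)sin(3t - 3ξ)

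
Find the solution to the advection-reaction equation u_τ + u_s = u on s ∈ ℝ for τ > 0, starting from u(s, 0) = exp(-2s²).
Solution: Substitute u = exp(τ)w.
Then u_τ = exp(τ)(w_τ + w), u_s = exp(τ)w_s; substituting and dividing by exp(τ), the lower-order terms cancel: w_τ + w_s = 0 (standard advection equation).
Data for w: w(s,0) = u(s,0) = exp(-2s²).
By characteristics (ds/dτ = 1), w(s,τ) = f(s - τ) with f = w(·, 0).
So w(s,τ) = exp(-2(s - τ)²), and u(s,τ) = exp(τ)w(s,τ).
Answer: u(s, τ) = exp(τ)exp(-2(s - τ)²)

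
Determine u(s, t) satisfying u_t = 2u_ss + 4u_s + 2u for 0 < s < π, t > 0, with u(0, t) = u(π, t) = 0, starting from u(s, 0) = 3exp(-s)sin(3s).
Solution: Substitute u = exp(-s)w.
Then u_s = exp(-s)(w_s - w), u_ss = exp(-s)(w_ss - 2w_s + w), u_t = exp(-s)w_t; substituting and dividing by exp(-s), the lower-order terms cancel: w_t = 2w_ss (standard heat equation).
Data for w: w(s,0) = exp(s)u(s,0) = 3sin(3s). The boundary conditions carry over: w(0,t) = w(π,t) = 0.
Separating variables: w = Σ c_n exp(-2n²t) sin(ns). From w(s,0) = 3sin(3s): c_3=3.
So w(s,t) = 3exp(-18t)sin(3s), and u(s,t) = exp(-s)w(s,t).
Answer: u(s, t) = 3exp(-s)exp(-18t)sin(3s)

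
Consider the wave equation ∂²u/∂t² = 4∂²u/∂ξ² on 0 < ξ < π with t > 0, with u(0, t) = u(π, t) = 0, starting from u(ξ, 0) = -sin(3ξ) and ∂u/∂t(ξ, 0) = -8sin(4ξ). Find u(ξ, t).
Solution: Using separation of variables u = X(ξ)T(t):
Eigenfunctions: sin(nξ), n = 1, 2, 3, ...
General solution: u(ξ, t) = Σ [A_n cos(2n t) + B_n sin(2n t)] sin(nξ)
From u(ξ,0) = -sin(3ξ): A_3=-1. From u_t(ξ,0) = -8sin(4ξ), using u_t(ξ,0) = Σ ω_n B_n sin(nξ) with ω_n = 2n: B_4 = (-8)/8 = -1.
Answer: u(ξ, t) = -sin(8t)sin(4ξ) - sin(3ξ)cos(6t)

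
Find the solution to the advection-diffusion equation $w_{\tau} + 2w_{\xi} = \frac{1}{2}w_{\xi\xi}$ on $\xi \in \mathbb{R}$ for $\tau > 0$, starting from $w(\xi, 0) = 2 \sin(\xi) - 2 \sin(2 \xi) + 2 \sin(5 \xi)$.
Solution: Change to a moving frame: let $\eta = \xi - 2\tau$, $\sigma = \tau$ and write $w(\xi,\tau) = u(\eta,\sigma)$.
By the chain rule $w_{\tau} = u_{\sigma} - 2u_{\eta}$, $w_{\xi} = u_{\eta}$, $w_{\xi\xi} = u_{\eta\eta}$.
Then $w_{\tau} + 2w_{\xi} = u_{\sigma}$: the advection term cancels and the PDE becomes the heat equation $u_{\sigma} = \frac{1}{2}u_{\eta\eta}$ on $\eta \in \mathbb{R}$.
Initial data: $u(\eta,0) = w(\eta,0) = 2 \sin(\eta) - 2 \sin(2 \eta) + 2 \sin(5 \eta)$.
On $\eta \in \mathbb{R}$ each mode satisfies $(\sin(n\eta))'' = -n^2 \sin(n\eta)$, so $e^{-n^2\sigma/2} \sin(n\eta)$ solves the heat equation; by superposition $u(\eta,\sigma) = \sum c_n e^{-n^2\sigma/2} \sin(n\eta)$.
Reading off the coefficients: $c_1=2, c_2=-2, c_5=2$, so $u(\eta,\sigma) = -2 e^{-2 \sigma} \sin(2 \eta) + 2 e^{-\sigma/2} \sin(\eta) + 2 e^{-25 \sigma/2} \sin(5 \eta)$.
Substituting back $\eta = \xi - 2\tau$, $\sigma = \tau$: $w(\xi,\tau) = u(\xi - 2\tau, \tau)$.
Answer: $w(\xi, \tau) = 2 e^{-2 \tau} \sin(4 \tau - 2 \xi) - 2 e^{-\tau/2} \sin(2 \tau - \xi) - 2 e^{-25 \tau/2} \sin(10 \tau - 5 \xi)$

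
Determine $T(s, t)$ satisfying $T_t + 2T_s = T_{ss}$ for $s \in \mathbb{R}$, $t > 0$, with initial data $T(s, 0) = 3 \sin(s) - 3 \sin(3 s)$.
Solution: Change to a moving frame: let $\eta = s - 2t$, $\sigma = t$ and write $T(s,t) = u(\eta,\sigma)$.
By the chain rule $T_t = u_{\sigma} - 2u_{\eta}$, $T_s = u_{\eta}$, $T_{ss} = u_{\eta\eta}$.
Then $T_t + 2T_s = u_{\sigma}$: the advection term cancels and the PDE becomes the heat equation $u_{\sigma} = u_{\eta\eta}$ on $\eta \in \mathbb{R}$.
Initial data: $u(\eta,0) = T(\eta,0) = 3 \sin(\eta) - 3 \sin(3 \eta)$.
On $\eta \in \mathbb{R}$ each mode satisfies $(\sin(n\eta))'' = -n^2 \sin(n\eta)$, so $e^{-n^2\sigma} \sin(n\eta)$ solves the heat equation; by superposition $u(\eta,\sigma) = \sum c_n e^{-n^2\sigma} \sin(n\eta)$.
Reading off the coefficients: $c_1=3, c_3=-3$, so $u(\eta,\sigma) = 3 e^{-\sigma} \sin(\eta) - 3 e^{-9 \sigma} \sin(3 \eta)$.
Substituting back $\eta = s - 2t$, $\sigma = t$: $T(s,t) = u(s - 2t, t)$.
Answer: $T(s, t) = 3 e^{-t} \sin(s - 2 t) - 3 e^{-9 t} \sin(3 s - 6 t)$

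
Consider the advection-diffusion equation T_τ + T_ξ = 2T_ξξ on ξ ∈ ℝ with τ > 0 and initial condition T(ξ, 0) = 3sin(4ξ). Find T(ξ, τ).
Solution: Moving frame: η = ξ - τ, σ = τ, T = u(η,σ), so T_τ = u_σ - u_η and T_ξξ = u_ηη.
Hence T_τ + T_ξ = u_σ and the PDE becomes the heat equation u_σ = 2u_ηη on η ∈ ℝ.
Initial data: u(η,0) = T(η,0) = 3sin(4η). Each mode sin(nη) decays as exp(-2n²σ) on ℝ, so u(η,σ) = Σ c_n exp(-2n²σ) sin(nη) with c_4=3: u(η,σ) = 3exp(-32σ)sin(4η).
Substituting back: T(ξ,τ) = u(ξ - τ, τ).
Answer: T(ξ, τ) = 3exp(-32τ)sin(4ξ - 4τ)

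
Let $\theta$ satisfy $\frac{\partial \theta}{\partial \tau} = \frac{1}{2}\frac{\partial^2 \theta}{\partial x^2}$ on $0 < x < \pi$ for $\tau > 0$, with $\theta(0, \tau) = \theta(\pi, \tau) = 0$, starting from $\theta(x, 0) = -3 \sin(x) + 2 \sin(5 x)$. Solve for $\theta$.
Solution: Using separation of variables $\theta = X(x)G(\tau)$:
Eigenfunctions: $\sin(nx)$, $n = 1, 2, 3, \ldots$
General solution: $\theta(x, \tau) = \sum c_n \sin(nx) e^{-n^2 \tau/2}$
Matching $\theta(x,0) = -3 \sin(x) + 2 \sin(5 x)$ term by term: $c_1=-3, c_5=2$.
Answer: $\theta(x, \tau) = -3 e^{-\tau/2} \sin(x) + 2 e^{-25 \tau/2} \sin(5 x)$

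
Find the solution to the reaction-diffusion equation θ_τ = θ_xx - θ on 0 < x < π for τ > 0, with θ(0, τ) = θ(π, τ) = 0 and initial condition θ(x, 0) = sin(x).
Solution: Substitute θ = exp(-τ)u, i.e. u = exp(τ)θ.
By the product rule, θ_τ = exp(-τ)(u_τ - u), θ_xx = exp(-τ)u_xx.
Substituting into the PDE and dividing by exp(-τ): u_τ - u = u_xx - u.
The lower-order terms cancel, leaving the standard heat equation u_τ = u_xx.
Initial data for u: u(x,0) = θ(x,0) = sin(x). The boundary conditions carry over: u(0,τ) = u(π,τ) = 0.
Solve for u:
  Using separation of variables u = X(x)G(τ):
  Eigenfunctions: sin(nx), n = 1, 2, 3, ...
  General solution: u(x, τ) = Σ c_n sin(nx) exp(-n² τ)
  Matching u(x,0) = sin(x) term by term: c_1=1.
Hence u(x,τ) = exp(-τ)sin(x).
Transform back: θ(x,τ) = exp(-τ)u(x,τ).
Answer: θ(x, τ) = exp(-2τ)sin(x)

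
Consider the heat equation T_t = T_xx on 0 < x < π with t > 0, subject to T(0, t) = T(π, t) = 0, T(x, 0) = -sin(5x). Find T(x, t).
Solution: Using separation of variables T = X(x)G(t):
Eigenfunctions: sin(nx), n = 1, 2, 3, ...
General solution: T(x, t) = Σ c_n sin(nx) exp(-n² t)
Matching T(x,0) = -sin(5x) term by term: c_5=-1.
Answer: T(x, t) = -exp(-25t)sin(5x)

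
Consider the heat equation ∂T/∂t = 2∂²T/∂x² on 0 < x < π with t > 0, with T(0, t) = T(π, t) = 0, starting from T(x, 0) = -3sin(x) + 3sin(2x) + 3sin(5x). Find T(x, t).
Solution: Separating variables: T = Σ c_n exp(-2n²t) sin(nx). From T(x,0) = -3sin(x) + 3sin(2x) + 3sin(5x): c_1=-3, c_2=3, c_5=3.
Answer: T(x, t) = -3exp(-2t)sin(x) + 3exp(-8t)sin(2x) + 3exp(-50t)sin(5x)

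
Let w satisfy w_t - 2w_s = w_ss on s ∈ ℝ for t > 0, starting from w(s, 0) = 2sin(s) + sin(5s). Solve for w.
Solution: Moving frame: η = s + 2t, σ = t, w = u(η,σ), so w_t = u_σ + 2u_η and w_ss = u_ηη.
Hence w_t - 2w_s = u_σ and the PDE becomes the heat equation u_σ = u_ηη on η ∈ ℝ.
Initial data: u(η,0) = w(η,0) = 2sin(η) + sin(5η). Each mode sin(nη) decays as exp(-n²σ) on ℝ, so u(η,σ) = Σ c_n exp(-n²σ) sin(nη) with c_1=2, c_5=1: u(η,σ) = 2exp(-σ)sin(η) + exp(-25σ)sin(5η).
Substituting back: w(s,t) = u(s + 2t, t).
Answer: w(s, t) = 2exp(-t)sin(s + 2t) + exp(-25t)sin(5s + 10t)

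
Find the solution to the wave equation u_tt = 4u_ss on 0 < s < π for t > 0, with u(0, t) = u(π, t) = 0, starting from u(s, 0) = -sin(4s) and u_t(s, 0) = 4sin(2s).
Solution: Using separation of variables u = X(s)T(t):
Eigenfunctions: sin(ns), n = 1, 2, 3, ...
General solution: u(s, t) = Σ [A_n cos(2n t) + B_n sin(2n t)] sin(ns)
From u(s,0) = -sin(4s): A_4=-1. From u_t(s,0) = 4sin(2s), using u_t(s,0) = Σ ω_n B_n sin(ns) with ω_n = 2n: B_2 = 4/4 = 1.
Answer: u(s, t) = sin(2s)sin(4t) - sin(4s)cos(8t)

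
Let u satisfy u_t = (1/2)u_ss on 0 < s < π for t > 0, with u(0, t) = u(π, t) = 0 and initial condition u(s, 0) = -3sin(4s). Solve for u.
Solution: Separating variables: u = Σ c_n exp(-n²t/2) sin(ns). From u(s,0) = -3sin(4s): c_4=-3.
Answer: u(s, t) = -3exp(-8t)sin(4s)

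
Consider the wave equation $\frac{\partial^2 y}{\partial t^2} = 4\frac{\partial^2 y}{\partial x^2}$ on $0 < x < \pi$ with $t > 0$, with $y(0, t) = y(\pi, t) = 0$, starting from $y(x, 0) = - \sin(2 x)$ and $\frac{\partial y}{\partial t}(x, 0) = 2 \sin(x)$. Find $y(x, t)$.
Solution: Using separation of variables $y = X(x)T(t)$:
Eigenfunctions: $\sin(nx)$, $n = 1, 2, 3, \ldots$
General solution: $y(x, t) = \sum [A_n \cos(2n t) + B_n \sin(2n t)] \sin(nx)$
From $y(x,0) = - \sin(2 x)$: $A_2=-1$. From $y_t(x,0) = 2 \sin(x)$, using $y_t(x,0) = \sum \omega_n B_n \sin(nx)$ with $\omega_n = 2n$: $B_1 = 2/2 = 1$.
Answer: $y(x, t) = \sin(2 t) \sin(x) -  \sin(2 x) \cos(4 t)$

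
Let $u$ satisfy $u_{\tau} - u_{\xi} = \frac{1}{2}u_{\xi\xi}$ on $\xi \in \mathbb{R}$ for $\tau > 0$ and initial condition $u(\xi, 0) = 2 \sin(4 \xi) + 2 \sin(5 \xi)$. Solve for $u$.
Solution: Moving frame: $\eta = \xi + \tau$, $\sigma = \tau$, $u = w(\eta,\sigma)$, so $u_{\tau} = w_{\sigma} + w_{\eta}$ and $u_{\xi\xi} = w_{\eta\eta}$.
Hence $u_{\tau} - u_{\xi} = w_{\sigma}$ and the PDE becomes the heat equation $w_{\sigma} = \frac{1}{2}w_{\eta\eta}$ on $\eta \in \mathbb{R}$.
Initial data: $w(\eta,0) = u(\eta,0) = 2 \sin(4 \eta) + 2 \sin(5 \eta)$. Each mode $\sin(n\eta)$ decays as $e^{-n^2\sigma/2}$ on $\mathbb{R}$, so $w(\eta,\sigma) = \sum c_n e^{-n^2\sigma/2} \sin(n\eta)$ with $c_4=2, c_5=2$: $w(\eta,\sigma) = 2 e^{-8 \sigma} \sin(4 \eta) + 2 e^{-25 \sigma/2} \sin(5 \eta)$.
Substituting back: $u(\xi,\tau) = w(\xi + \tau, \tau)$.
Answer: $u(\xi, \tau) = 2 e^{-8 \tau} \sin(4 \tau + 4 \xi) + 2 e^{-25 \tau/2} \sin(5 \tau + 5 \xi)$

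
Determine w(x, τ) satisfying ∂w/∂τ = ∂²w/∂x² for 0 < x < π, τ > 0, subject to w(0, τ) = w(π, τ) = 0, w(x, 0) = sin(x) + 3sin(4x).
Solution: Separating variables: w = Σ c_n exp(-n²τ) sin(nx). From w(x,0) = sin(x) + 3sin(4x): c_1=1, c_4=3.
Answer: w(x, τ) = exp(-τ)sin(x) + 3exp(-16τ)sin(4x)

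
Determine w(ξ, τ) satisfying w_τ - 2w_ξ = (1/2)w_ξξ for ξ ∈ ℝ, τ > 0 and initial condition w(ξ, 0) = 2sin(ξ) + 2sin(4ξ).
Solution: Moving frame: η = ξ + 2τ, σ = τ, w = u(η,σ), so w_τ = u_σ + 2u_η and w_ξξ = u_ηη.
Hence w_τ - 2w_ξ = u_σ and the PDE becomes the heat equation u_σ = (1/2)u_ηη on η ∈ ℝ.
Initial data: u(η,0) = w(η,0) = 2sin(η) + 2sin(4η). Each mode sin(nη) decays as exp(-n²σ/2) on ℝ, so u(η,σ) = Σ c_n exp(-n²σ/2) sin(nη) with c_1=2, c_4=2: u(η,σ) = 2exp(-8σ)sin(4η) + 2exp(-σ/2)sin(η).
Substituting back: w(ξ,τ) = u(ξ + 2τ, τ).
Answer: w(ξ, τ) = 2exp(-8τ)sin(4ξ + 8τ) + 2exp(-τ/2)sin(ξ + 2τ)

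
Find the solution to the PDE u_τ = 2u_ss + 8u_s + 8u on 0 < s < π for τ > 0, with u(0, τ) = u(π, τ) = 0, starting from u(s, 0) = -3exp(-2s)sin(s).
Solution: Substitute u = exp(-2s)w.
Then u_s = exp(-2s)(w_s - 2w), u_ss = exp(-2s)(w_ss - 4w_s + 4w), u_τ = exp(-2s)w_τ; substituting and dividing by exp(-2s), the lower-order terms cancel: w_τ = 2w_ss (standard heat equation).
Data for w: w(s,0) = exp(2s)u(s,0) = -3sin(s). The boundary conditions carry over: w(0,τ) = w(π,τ) = 0.
Separating variables: w = Σ c_n exp(-2n²τ) sin(ns). From w(s,0) = -3sin(s): c_1=-3.
So w(s,τ) = -3exp(-2τ)sin(s), and u(s,τ) = exp(-2s)w(s,τ).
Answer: u(s, τ) = -3exp(-2s)exp(-2τ)sin(s)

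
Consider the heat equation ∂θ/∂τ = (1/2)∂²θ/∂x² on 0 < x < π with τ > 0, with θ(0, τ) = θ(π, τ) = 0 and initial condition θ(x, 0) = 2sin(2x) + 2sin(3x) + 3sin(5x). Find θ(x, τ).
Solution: Using separation of variables θ = X(x)G(τ):
Eigenfunctions: sin(nx), n = 1, 2, 3, ...
General solution: θ(x, τ) = Σ c_n sin(nx) exp(-n² τ/2)
Matching θ(x,0) = 2sin(2x) + 2sin(3x) + 3sin(5x) term by term: c_2=2, c_3=2, c_5=3.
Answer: θ(x, τ) = 2exp(-2τ)sin(2x) + 2exp(-9τ/2)sin(3x) + 3exp(-25τ/2)sin(5x)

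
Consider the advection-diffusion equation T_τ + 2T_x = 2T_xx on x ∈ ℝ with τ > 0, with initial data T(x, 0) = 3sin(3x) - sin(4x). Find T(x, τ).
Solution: Moving frame: η = x - 2τ, σ = τ, T = u(η,σ), so T_τ = u_σ - 2u_η and T_xx = u_ηη.
Hence T_τ + 2T_x = u_σ and the PDE becomes the heat equation u_σ = 2u_ηη on η ∈ ℝ.
Initial data: u(η,0) = T(η,0) = 3sin(3η) - sin(4η). Each mode sin(nη) decays as exp(-2n²σ) on ℝ, so u(η,σ) = Σ c_n exp(-2n²σ) sin(nη) with c_3=3, c_4=-1: u(η,σ) = 3exp(-18σ)sin(3η) - exp(-32σ)sin(4η).
Substituting back: T(x,τ) = u(x - 2τ, τ).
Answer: T(x, τ) = 3exp(-18τ)sin(3x - 6τ) - exp(-32τ)sin(4x - 8τ)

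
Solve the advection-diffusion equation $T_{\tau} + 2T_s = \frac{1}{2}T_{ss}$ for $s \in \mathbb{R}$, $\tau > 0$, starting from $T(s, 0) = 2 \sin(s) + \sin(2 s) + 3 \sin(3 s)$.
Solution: Moving frame: $\eta = s - 2\tau$, $\sigma = \tau$, $T = u(\eta,\sigma)$, so $T_{\tau} = u_{\sigma} - 2u_{\eta}$ and $T_{ss} = u_{\eta\eta}$.
Hence $T_{\tau} + 2T_s = u_{\sigma}$ and the PDE becomes the heat equation $u_{\sigma} = \frac{1}{2}u_{\eta\eta}$ on $\eta \in \mathbb{R}$.
Initial data: $u(\eta,0) = T(\eta,0) = 2 \sin(\eta) + \sin(2 \eta) + 3 \sin(3 \eta)$. Each mode $\sin(n\eta)$ decays as $e^{-n^2\sigma/2}$ on $\mathbb{R}$, so $u(\eta,\sigma) = \sum c_n e^{-n^2\sigma/2} \sin(n\eta)$ with $c_1=2, c_2=1, c_3=3$: $u(\eta,\sigma) = e^{-2 \sigma} \sin(2 \eta) + 2 e^{-\sigma/2} \sin(\eta) + 3 e^{-9 \sigma/2} \sin(3 \eta)$.
Substituting back: $T(s,\tau) = u(s - 2\tau, \tau)$.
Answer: $T(s, \tau) = - e^{-2 \tau} \sin(4 \tau - 2 s) - 2 e^{-\tau/2} \sin(2 \tau - s) - 3 e^{-9 \tau/2} \sin(6 \tau - 3 s)$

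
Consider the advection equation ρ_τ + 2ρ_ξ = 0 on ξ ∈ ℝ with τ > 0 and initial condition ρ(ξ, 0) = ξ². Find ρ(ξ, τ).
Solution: By characteristics (dξ/dτ = 2), ρ(ξ,τ) = f(ξ - 2τ) with f = ρ(·, 0).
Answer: ρ(ξ, τ) = ξ² - 4ξτ + 4τ²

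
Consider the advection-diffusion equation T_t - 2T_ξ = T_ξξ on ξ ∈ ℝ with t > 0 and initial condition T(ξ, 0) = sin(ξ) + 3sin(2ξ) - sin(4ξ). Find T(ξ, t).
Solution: Change to a moving frame: let η = ξ + 2t, σ = t and write T(ξ,t) = u(η,σ).
By the chain rule T_t = u_σ + 2u_η, T_ξ = u_η, T_ξξ = u_ηη.
Then T_t - 2T_ξ = u_σ: the advection term cancels and the PDE becomes the heat equation u_σ = u_ηη on η ∈ ℝ.
Initial data: u(η,0) = T(η,0) = sin(η) + 3sin(2η) - sin(4η).
On η ∈ ℝ each mode satisfies (sin(nη))″ = -n² sin(nη), so exp(-n²σ) sin(nη) solves the heat equation; by superposition u(η,σ) = Σ c_n exp(-n²σ) sin(nη).
Reading off the coefficients: c_1=1, c_2=3, c_4=-1, so u(η,σ) = exp(-σ)sin(η) + 3exp(-4σ)sin(2η) - exp(-16σ)sin(4η).
Substituting back η = ξ + 2t, σ = t: T(ξ,t) = u(ξ + 2t, t).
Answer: T(ξ, t) = exp(-t)sin(2t + ξ) + 3exp(-4t)sin(4t + 2ξ) - exp(-16t)sin(8t + 4ξ)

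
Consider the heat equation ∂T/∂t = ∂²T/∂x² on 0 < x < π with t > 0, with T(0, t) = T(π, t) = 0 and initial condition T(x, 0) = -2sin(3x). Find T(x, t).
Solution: Using separation of variables T = X(x)G(t):
Eigenfunctions: sin(nx), n = 1, 2, 3, ...
General solution: T(x, t) = Σ c_n sin(nx) exp(-n² t)
Matching T(x,0) = -2sin(3x) term by term: c_3=-2.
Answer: T(x, t) = -2exp(-9t)sin(3x)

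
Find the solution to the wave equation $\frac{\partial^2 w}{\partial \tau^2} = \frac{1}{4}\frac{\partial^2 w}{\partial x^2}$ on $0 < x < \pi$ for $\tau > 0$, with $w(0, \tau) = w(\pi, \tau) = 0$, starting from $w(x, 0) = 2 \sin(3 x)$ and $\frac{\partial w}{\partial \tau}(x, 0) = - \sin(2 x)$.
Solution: Using separation of variables $w = X(x)T(\tau)$:
Eigenfunctions: $\sin(nx)$, $n = 1, 2, 3, \ldots$
General solution: $w(x, \tau) = \sum [A_n \cos(n \tau/2) + B_n \sin(n \tau/2)] \sin(nx)$
From $w(x,0) = 2 \sin(3 x)$: $A_3=2$. From $w_{\tau}(x,0) = - \sin(2 x)$, using $w_{\tau}(x,0) = \sum \omega_n B_n \sin(nx)$ with $\omega_n = n/2$: $B_2 = (-1)/1 = -1$.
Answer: $w(x, \tau) = - \sin(\tau) \sin(2 x) + 2 \sin(3 x) \cos(3 \tau/2)$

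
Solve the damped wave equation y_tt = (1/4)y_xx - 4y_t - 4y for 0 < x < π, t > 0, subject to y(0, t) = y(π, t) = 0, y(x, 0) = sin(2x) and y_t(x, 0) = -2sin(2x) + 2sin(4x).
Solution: Substitute y = exp(-2t)u, i.e. u = exp(2t)y.
By the product rule, y_t = exp(-2t)(u_t - 2u), y_tt = exp(-2t)(u_tt - 4u_t + 4u), y_xx = exp(-2t)u_xx.
Substituting into the PDE and dividing by exp(-2t): u_tt - 4u_t + 4u = (1/4)u_xx - 4(u_t - 2u) - 4u.
The lower-order terms cancel, leaving the standard wave equation u_tt = (1/4)u_xx.
Initial data for u: u(x,0) = y(x,0) = sin(2x); u_t(x,0) = y_t(x,0) + 2y(x,0) = 2sin(4x). The boundary conditions carry over: u(0,t) = u(π,t) = 0.
Solve for u:
  Using separation of variables u = X(x)T(t):
  Eigenfunctions: sin(nx), n = 1, 2, 3, ...
  General solution: u(x, t) = Σ [A_n cos(n t/2) + B_n sin(n t/2)] sin(nx)
  From u(x,0) = sin(2x): A_2=1. From u_t(x,0) = 2sin(4x), using u_t(x,0) = Σ ω_n B_n sin(nx) with ω_n = n/2: B_4 = 2/2 = 1.
Hence u(x,t) = sin(2t)sin(4x) + sin(2x)cos(t).
Transform back: y(x,t) = exp(-2t)u(x,t).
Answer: y(x, t) = exp(-2t)sin(2t)sin(4x) + exp(-2t)sin(2x)cos(t)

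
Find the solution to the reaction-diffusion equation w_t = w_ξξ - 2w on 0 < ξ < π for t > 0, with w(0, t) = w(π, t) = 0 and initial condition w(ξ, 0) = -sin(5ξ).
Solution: Substitute w = exp(-2t)u, i.e. u = exp(2t)w.
By the product rule, w_t = exp(-2t)(u_t - 2u), w_ξξ = exp(-2t)u_ξξ.
Substituting into the PDE and dividing by exp(-2t): u_t - 2u = u_ξξ - 2u.
The lower-order terms cancel, leaving the standard heat equation u_t = u_ξξ.
Initial data for u: u(ξ,0) = w(ξ,0) = -sin(5ξ). The boundary conditions carry over: u(0,t) = u(π,t) = 0.
Solve for u:
  Using separation of variables u = X(ξ)T(t):
  Eigenfunctions: sin(nξ), n = 1, 2, 3, ...
  General solution: u(ξ, t) = Σ c_n sin(nξ) exp(-n² t)
  Matching u(ξ,0) = -sin(5ξ) term by term: c_5=-1.
Hence u(ξ,t) = -exp(-25t)sin(5ξ).
Transform back: w(ξ,t) = exp(-2t)u(ξ,t).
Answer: w(ξ, t) = -exp(-27t)sin(5ξ)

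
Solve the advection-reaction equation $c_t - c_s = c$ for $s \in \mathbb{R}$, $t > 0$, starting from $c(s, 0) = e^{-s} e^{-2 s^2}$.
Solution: Substitute $c = e^{-s}u$, i.e. $u = e^{s}c$.
By the product rule, $c_s = e^{-s}(u_s - u)$, $c_t = e^{-s}u_t$.
Substituting into the PDE and dividing by $e^{-s}$: $u_t - (u_s - u) = u$.
The lower-order terms cancel, leaving the standard advection equation $u_t - u_s = 0$.
Initial data for $u$: $u(s,0) = e^{s}c(s,0) = e^{-2 s^2}$.
Solve for $u$:
  By method of characteristics (waves move left with speed 1):
  Along characteristics $s + t =$ const, $u$ is constant, so $u(s,t) = f(s + t)$ with $f = u( \cdot , 0)$.
Hence $u(s,t) = e^{-2 (s + t)^2}$.
Transform back: $c(s,t) = e^{-s}u(s,t)$.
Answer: $c(s, t) = e^{-s} e^{-2 (s + t)^2}$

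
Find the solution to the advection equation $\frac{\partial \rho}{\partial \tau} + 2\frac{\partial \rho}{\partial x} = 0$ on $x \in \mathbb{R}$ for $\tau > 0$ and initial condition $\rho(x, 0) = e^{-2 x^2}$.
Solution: By characteristics ($dx/d\tau = 2$), $\rho(x,\tau) = f(x - 2\tau)$ with $f = \rho( \cdot , 0)$.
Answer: $\rho(x, \tau) = e^{-2 (-2 \tau + x)^2}$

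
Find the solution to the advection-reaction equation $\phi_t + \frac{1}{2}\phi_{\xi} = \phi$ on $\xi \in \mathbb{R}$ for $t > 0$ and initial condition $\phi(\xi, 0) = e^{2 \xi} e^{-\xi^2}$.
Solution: Substitute $\phi = e^{2\xi}u$, i.e. $u = e^{-2\xi}\phi$.
By the product rule, $\phi_{\xi} = e^{2\xi}(u_{\xi} + 2u)$, $\phi_t = e^{2\xi}u_t$.
Substituting into the PDE and dividing by $e^{2\xi}$: $u_t + \frac{1}{2}(u_{\xi} + 2u) = u$.
The lower-order terms cancel, leaving the standard advection equation $u_t + \frac{1}{2}u_{\xi} = 0$.
Initial data for $u$: $u(\xi,0) = e^{-2\xi}\phi(\xi,0) = e^{-\xi^2}$.
Solve for $u$:
  By method of characteristics (waves move right with speed 1/2):
  Along characteristics $\xi - \frac{1}{2}t =$ const, $u$ is constant, so $u(\xi,t) = f(\xi - \frac{1}{2}t)$ with $f = u( \cdot , 0)$.
Hence $u(\xi,t) = e^{-(-t/2 + \xi)^2}$.
Transform back: $\phi(\xi,t) = e^{2\xi}u(\xi,t)$.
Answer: $\phi(\xi, t) = e^{2 \xi} e^{-(\xi - t/2)^2}$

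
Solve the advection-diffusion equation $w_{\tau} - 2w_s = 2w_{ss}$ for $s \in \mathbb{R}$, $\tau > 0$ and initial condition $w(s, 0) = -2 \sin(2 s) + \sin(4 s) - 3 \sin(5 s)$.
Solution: Change to a moving frame: let $\eta = s + 2\tau$, $\sigma = \tau$ and write $w(s,\tau) = u(\eta,\sigma)$.
By the chain rule $w_{\tau} = u_{\sigma} + 2u_{\eta}$, $w_s = u_{\eta}$, $w_{ss} = u_{\eta\eta}$.
Then $w_{\tau} - 2w_s = u_{\sigma}$: the advection term cancels and the PDE becomes the heat equation $u_{\sigma} = 2u_{\eta\eta}$ on $\eta \in \mathbb{R}$.
Initial data: $u(\eta,0) = w(\eta,0) = -2 \sin(2 \eta) + \sin(4 \eta) - 3 \sin(5 \eta)$.
On $\eta \in \mathbb{R}$ each mode satisfies $(\sin(n\eta))'' = -n^2 \sin(n\eta)$, so $e^{-2n^2\sigma} \sin(n\eta)$ solves the heat equation; by superposition $u(\eta,\sigma) = \sum c_n e^{-2n^2\sigma} \sin(n\eta)$.
Reading off the coefficients: $c_2=-2, c_4=1, c_5=-3$, so $u(\eta,\sigma) = -2 e^{-8 \sigma} \sin(2 \eta) + e^{-32 \sigma} \sin(4 \eta) - 3 e^{-50 \sigma} \sin(5 \eta)$.
Substituting back $\eta = s + 2\tau$, $\sigma = \tau$: $w(s,\tau) = u(s + 2\tau, \tau)$.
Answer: $w(s, \tau) = -2 e^{-8 \tau} \sin(4 \tau + 2 s) + e^{-32 \tau} \sin(8 \tau + 4 s) - 3 e^{-50 \tau} \sin(10 \tau + 5 s)$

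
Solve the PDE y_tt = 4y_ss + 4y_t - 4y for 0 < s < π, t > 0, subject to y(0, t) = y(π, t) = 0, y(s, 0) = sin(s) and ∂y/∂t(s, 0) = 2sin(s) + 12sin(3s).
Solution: Substitute y = exp(2t)u, i.e. u = exp(-2t)y.
By the product rule, y_t = exp(2t)(u_t + 2u), y_tt = exp(2t)(u_tt + 4u_t + 4u), y_ss = exp(2t)u_ss.
Substituting into the PDE and dividing by exp(2t): u_tt + 4u_t + 4u = 4u_ss + 4(u_t + 2u) - 4u.
The lower-order terms cancel, leaving the standard wave equation u_tt = 4u_ss.
Initial data for u: u(s,0) = y(s,0) = sin(s); u_t(s,0) = y_t(s,0) - 2y(s,0) = 12sin(3s). The boundary conditions carry over: u(0,t) = u(π,t) = 0.
Solve for u:
  Using separation of variables u = X(s)T(t):
  Eigenfunctions: sin(ns), n = 1, 2, 3, ...
  General solution: u(s, t) = Σ [A_n cos(2n t) + B_n sin(2n t)] sin(ns)
  From u(s,0) = sin(s): A_1=1. From u_t(s,0) = 12sin(3s), using u_t(s,0) = Σ ω_n B_n sin(ns) with ω_n = 2n: B_3 = 12/6 = 2.
Hence u(s,t) = sin(s)cos(2t) + 2sin(3s)sin(6t).
Transform back: y(s,t) = exp(2t)u(s,t).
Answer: y(s, t) = exp(2t)sin(s)cos(2t) + 2exp(2t)sin(3s)sin(6t)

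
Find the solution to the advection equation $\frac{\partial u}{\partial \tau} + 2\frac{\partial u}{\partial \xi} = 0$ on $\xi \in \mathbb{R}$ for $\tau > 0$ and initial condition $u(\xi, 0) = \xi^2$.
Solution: By characteristics ($d\xi/d\tau = 2$), $u(\xi,\tau) = f(\xi - 2\tau)$ with $f = u( \cdot , 0)$.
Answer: $u(\xi, \tau) = 4 \tau^2 - 4 \tau \xi + \xi^2$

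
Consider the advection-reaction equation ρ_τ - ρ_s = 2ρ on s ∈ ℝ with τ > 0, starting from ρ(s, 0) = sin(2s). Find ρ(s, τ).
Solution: Substitute ρ = exp(2τ)u.
Then ρ_τ = exp(2τ)(u_τ + 2u), ρ_s = exp(2τ)u_s; substituting and dividing by exp(2τ), the lower-order terms cancel: u_τ - u_s = 0 (standard advection equation).
Data for u: u(s,0) = ρ(s,0) = sin(2s).
By characteristics (ds/dτ = -1), u(s,τ) = f(s + τ) with f = u(·, 0).
So u(s,τ) = sin(2s + 2τ), and ρ(s,τ) = exp(2τ)u(s,τ).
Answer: ρ(s, τ) = exp(2τ)sin(2s + 2τ)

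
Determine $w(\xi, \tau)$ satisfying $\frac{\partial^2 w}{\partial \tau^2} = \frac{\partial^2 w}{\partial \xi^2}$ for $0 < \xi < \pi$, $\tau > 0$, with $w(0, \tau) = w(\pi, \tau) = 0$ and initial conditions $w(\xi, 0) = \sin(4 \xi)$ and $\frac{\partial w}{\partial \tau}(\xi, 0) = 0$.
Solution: Using separation of variables $w = X(\xi)T(\tau)$:
Eigenfunctions: $\sin(n\xi)$, $n = 1, 2, 3, \ldots$
General solution: $w(\xi, \tau) = \sum [A_n \cos(n \tau) + B_n \sin(n \tau)] \sin(n\xi)$
From $w(\xi,0) = \sin(4 \xi)$: $A_4=1$. From $w_{\tau}(\xi,0) = 0$: all $B_n = 0$.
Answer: $w(\xi, \tau) = \sin(4 \xi) \cos(4 \tau)$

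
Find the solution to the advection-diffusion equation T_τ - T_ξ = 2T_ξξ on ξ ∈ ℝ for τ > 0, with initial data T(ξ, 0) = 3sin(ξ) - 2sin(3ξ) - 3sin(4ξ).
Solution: Change to a moving frame: let η = ξ + τ, σ = τ and write T(ξ,τ) = u(η,σ).
By the chain rule T_τ = u_σ + u_η, T_ξ = u_η, T_ξξ = u_ηη.
Then T_τ - T_ξ = u_σ: the advection term cancels and the PDE becomes the heat equation u_σ = 2u_ηη on η ∈ ℝ.
Initial data: u(η,0) = T(η,0) = 3sin(η) - 2sin(3η) - 3sin(4η).
On η ∈ ℝ each mode satisfies (sin(nη))″ = -n² sin(nη), so exp(-2n²σ) sin(nη) solves the heat equation; by superposition u(η,σ) = Σ c_n exp(-2n²σ) sin(nη).
Reading off the coefficients: c_1=3, c_3=-2, c_4=-3, so u(η,σ) = 3exp(-2σ)sin(η) - 2exp(-18σ)sin(3η) - 3exp(-32σ)sin(4η).
Substituting back η = ξ + τ, σ = τ: T(ξ,τ) = u(ξ + τ, τ).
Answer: T(ξ, τ) = 3exp(-2τ)sin(ξ + τ) - 2exp(-18τ)sin(3ξ + 3τ) - 3exp(-32τ)sin(4ξ + 4τ)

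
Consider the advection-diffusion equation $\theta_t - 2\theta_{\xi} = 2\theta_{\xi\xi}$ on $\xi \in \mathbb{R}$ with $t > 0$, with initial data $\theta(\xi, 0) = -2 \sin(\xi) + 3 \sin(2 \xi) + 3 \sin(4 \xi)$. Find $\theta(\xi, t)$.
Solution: Moving frame: $\eta = \xi + 2t$, $\sigma = t$, $\theta = u(\eta,\sigma)$, so $\theta_t = u_{\sigma} + 2u_{\eta}$ and $\theta_{\xi\xi} = u_{\eta\eta}$.
Hence $\theta_t - 2\theta_{\xi} = u_{\sigma}$ and the PDE becomes the heat equation $u_{\sigma} = 2u_{\eta\eta}$ on $\eta \in \mathbb{R}$.
Initial data: $u(\eta,0) = \theta(\eta,0) = -2 \sin(\eta) + 3 \sin(2 \eta) + 3 \sin(4 \eta)$. Each mode $\sin(n\eta)$ decays as $e^{-2n^2\sigma}$ on $\mathbb{R}$, so $u(\eta,\sigma) = \sum c_n e^{-2n^2\sigma} \sin(n\eta)$ with $c_1=-2, c_2=3, c_4=3$: $u(\eta,\sigma) = -2 e^{-2 \sigma} \sin(\eta) + 3 e^{-8 \sigma} \sin(2 \eta) + 3 e^{-32 \sigma} \sin(4 \eta)$.
Substituting back: $\theta(\xi,t) = u(\xi + 2t, t)$.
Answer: $\theta(\xi, t) = -2 e^{-2 t} \sin(\xi + 2 t) + 3 e^{-8 t} \sin(2 \xi + 4 t) + 3 e^{-32 t} \sin(4 \xi + 8 t)$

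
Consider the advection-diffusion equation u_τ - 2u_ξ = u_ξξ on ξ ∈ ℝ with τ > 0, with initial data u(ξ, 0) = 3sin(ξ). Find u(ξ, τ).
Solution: Change to a moving frame: let η = ξ + 2τ, σ = τ and write u(ξ,τ) = w(η,σ).
By the chain rule u_τ = w_σ + 2w_η, u_ξ = w_η, u_ξξ = w_ηη.
Then u_τ - 2u_ξ = w_σ: the advection term cancels and the PDE becomes the heat equation w_σ = w_ηη on η ∈ ℝ.
Initial data: w(η,0) = u(η,0) = 3sin(η).
On η ∈ ℝ each mode satisfies (sin(nη))″ = -n² sin(nη), so exp(-n²σ) sin(nη) solves the heat equation; by superposition w(η,σ) = Σ c_n exp(-n²σ) sin(nη).
Reading off the coefficients: c_1=3, so w(η,σ) = 3exp(-σ)sin(η).
Substituting back η = ξ + 2τ, σ = τ: u(ξ,τ) = w(ξ + 2τ, τ).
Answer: u(ξ, τ) = 3exp(-τ)sin(ξ + 2τ)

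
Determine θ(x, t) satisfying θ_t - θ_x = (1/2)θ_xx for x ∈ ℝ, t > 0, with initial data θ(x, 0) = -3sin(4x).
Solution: Moving frame: η = x + t, σ = t, θ = u(η,σ), so θ_t = u_σ + u_η and θ_xx = u_ηη.
Hence θ_t - θ_x = u_σ and the PDE becomes the heat equation u_σ = (1/2)u_ηη on η ∈ ℝ.
Initial data: u(η,0) = θ(η,0) = -3sin(4η). Each mode sin(nη) decays as exp(-n²σ/2) on ℝ, so u(η,σ) = Σ c_n exp(-n²σ/2) sin(nη) with c_4=-3: u(η,σ) = -3exp(-8σ)sin(4η).
Substituting back: θ(x,t) = u(x + t, t).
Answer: θ(x, t) = -3exp(-8t)sin(4t + 4x)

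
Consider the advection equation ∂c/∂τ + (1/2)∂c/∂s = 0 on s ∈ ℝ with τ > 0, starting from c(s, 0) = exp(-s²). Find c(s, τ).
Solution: By characteristics (ds/dτ = 1/2), c(s,τ) = f(s - (1/2)τ) with f = c(·, 0).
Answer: c(s, τ) = exp(-(s - τ/2)²)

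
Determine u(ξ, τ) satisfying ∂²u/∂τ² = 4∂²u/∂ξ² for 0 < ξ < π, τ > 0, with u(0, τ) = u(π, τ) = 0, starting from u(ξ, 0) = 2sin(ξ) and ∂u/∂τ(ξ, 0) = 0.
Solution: Separating variables: u = Σ [A_n cos(ω_n τ) + B_n sin(ω_n τ)] sin(nξ), ω_n = 2n. From ICs: A_1=2.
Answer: u(ξ, τ) = 2sin(ξ)cos(2τ)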